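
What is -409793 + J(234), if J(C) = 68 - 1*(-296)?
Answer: -409429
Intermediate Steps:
J(C) = 364 (J(C) = 68 + 296 = 364)
-409793 + J(234) = -409793 + 364 = -409429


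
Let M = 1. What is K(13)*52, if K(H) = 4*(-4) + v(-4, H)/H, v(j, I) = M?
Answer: -828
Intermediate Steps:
v(j, I) = 1
K(H) = -16 + 1/H (K(H) = 4*(-4) + 1/H = -16 + 1/H)
K(13)*52 = (-16 + 1/13)*52 = -207/13*52 = -828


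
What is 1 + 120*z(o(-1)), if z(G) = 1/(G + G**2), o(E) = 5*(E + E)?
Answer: 7/3 ≈ 2.3333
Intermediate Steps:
o(E) = 10*E (o(E) = 5*(2*E) = 10*E)
1 + 120*z(o(-1)) = 1 + 120*(1/(((10*(-1)))*(1 + 10*(-1)))) = 1 + 120*(1/((-10)*(1 - 10))) = 1 + 120*(-1/10/(-9)) = 1 + 120*(-1/10*(-1/9)) = 1 + 120*(1/90) = 1 + 4/3 = 7/3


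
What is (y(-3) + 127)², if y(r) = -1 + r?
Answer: 15129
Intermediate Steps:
(y(-3) + 127)² = ((-1 - 3) + 127)² = (-4 + 127)² = 123² = 15129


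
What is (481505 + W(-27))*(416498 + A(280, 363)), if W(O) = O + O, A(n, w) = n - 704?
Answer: 200319243374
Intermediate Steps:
A(n, w) = -704 + n
W(O) = 2*O
(481505 + W(-27))*(416498 + A(280, 363)) = (481505 + 2*(-27))*(416498 + (-704 + 280)) = (481505 - 54)*(416498 - 424) = 481451*416074 = 200319243374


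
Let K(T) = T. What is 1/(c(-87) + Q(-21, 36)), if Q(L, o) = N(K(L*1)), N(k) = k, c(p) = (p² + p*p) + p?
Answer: 1/15030 ≈ 6.6534e-5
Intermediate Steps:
c(p) = p + 2*p² (c(p) = (p² + p²) + p = 2*p² + p = p + 2*p²)
Q(L, o) = L (Q(L, o) = L*1 = L)
1/(c(-87) + Q(-21, 36)) = 1/(-87*(1 + 2*(-87)) - 21) = 1/(-87*(1 - 174) - 21) = 1/(-87*(-173) - 21) = 1/(15051 - 21) = 1/15030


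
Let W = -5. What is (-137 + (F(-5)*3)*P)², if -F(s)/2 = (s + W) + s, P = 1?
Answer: 2209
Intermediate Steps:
F(s) = 10 - 4*s (F(s) = -2*((s - 5) + s) = -2*((-5 + s) + s) = -2*(-5 + 2*s) = 10 - 4*s)
(-137 + (F(-5)*3)*P)² = (-137 + ((10 - 4*(-5))*3)*1)² = (-137 + ((10 + 20)*3)*1)² = (-137 + (30*3)*1)² = (-137 + 90*1)² = (-137 + 90)² = (-47)² = 2209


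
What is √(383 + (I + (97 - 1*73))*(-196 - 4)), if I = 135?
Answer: I*√31417 ≈ 177.25*I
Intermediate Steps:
√(383 + (I + (97 - 1*73))*(-196 - 4)) = √(383 + (135 + (97 - 1*73))*(-196 - 4)) = √(383 + (135 + (97 - 73))*(-200)) = √(383 + (135 + 24)*(-200)) = √(383 + 159*(-200)) = √(383 - 31800) = √(-31417) = I*√31417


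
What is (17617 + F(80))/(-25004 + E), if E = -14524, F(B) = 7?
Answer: -2203/4941 ≈ -0.44586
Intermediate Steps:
(17617 + F(80))/(-25004 + E) = (17617 + 7)/(-25004 - 14524) = 17624/(-39528) = 17624*(-1/39528) = -2203/4941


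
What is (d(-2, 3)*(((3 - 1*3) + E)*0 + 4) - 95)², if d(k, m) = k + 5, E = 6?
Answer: 6889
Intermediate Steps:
d(k, m) = 5 + k
(d(-2, 3)*(((3 - 1*3) + E)*0 + 4) - 95)² = ((5 - 2)*(((3 - 1*3) + 6)*0 + 4) - 95)² = (3*(((3 - 3) + 6)*0 + 4) - 95)² = (3*((0 + 6)*0 + 4) - 95)² = (3*(6*0 + 4) - 95)² = (3*(0 + 4) - 95)² = (3*4 - 95)² = (12 - 95)² = (-83)² = 6889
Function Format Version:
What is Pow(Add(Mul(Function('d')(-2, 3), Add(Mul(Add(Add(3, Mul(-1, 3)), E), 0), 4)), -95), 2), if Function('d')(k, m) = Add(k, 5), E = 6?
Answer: 6889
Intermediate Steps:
Function('d')(k, m) = Add(5, k)
Pow(Add(Mul(Function('d')(-2, 3), Add(Mul(Add(Add(3, Mul(-1, 3)), E), 0), 4)), -95), 2) = Pow(Add(Mul(Add(5, -2), Add(Mul(Add(Add(3, Mul(-1, 3)), 6), 0), 4)), -95), 2) = Pow(Add(Mul(3, Add(Mul(Add(Add(3, -3), 6), 0), 4)), -95), 2) = Pow(Add(Mul(3, Add(Mul(Add(0, 6), 0), 4)), -95), 2) = Pow(Add(Mul(3, Add(Mul(6, 0), 4)), -95), 2) = Pow(Add(Mul(3, Add(0, 4)), -95), 2) = Pow(Add(Mul(3, 4), -95), 2) = Pow(Add(12, -95), 2) = Pow(-83, 2) = 6889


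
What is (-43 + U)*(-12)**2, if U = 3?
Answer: -5760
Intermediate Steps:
(-43 + U)*(-12)**2 = (-43 + 3)*(-12)**2 = -40*144 = -5760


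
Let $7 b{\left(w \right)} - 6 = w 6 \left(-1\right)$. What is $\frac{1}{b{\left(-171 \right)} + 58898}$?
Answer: $\frac{7}{413318} \approx 1.6936 \cdot 10^{-5}$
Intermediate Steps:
$b{\left(w \right)} = \frac{6}{7} - \frac{6 w}{7}$ ($b{\left(w \right)} = \frac{6}{7} + \frac{w 6 \left(-1\right)}{7} = \frac{6}{7} + \frac{6 w \left(-1\right)}{7} = \frac{6}{7} + \frac{\left(-6\right) w}{7} = \frac{6}{7} - \frac{6 w}{7}$)
$\frac{1}{b{\left(-171 \right)} + 58898} = \frac{1}{\left(\frac{6}{7} - - \frac{1026}{7}\right) + 58898} = \frac{1}{\left(\frac{6}{7} + \frac{1026}{7}\right) + 58898} = \frac{1}{\frac{1032}{7} + 58898} = \frac{1}{\frac{413318}{7}} = \frac{7}{413318}$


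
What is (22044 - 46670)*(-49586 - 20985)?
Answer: 1737881446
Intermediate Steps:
(22044 - 46670)*(-49586 - 20985) = -24626*(-70571) = 1737881446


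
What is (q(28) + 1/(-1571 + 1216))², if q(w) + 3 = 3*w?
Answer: 826792516/126025 ≈ 6560.5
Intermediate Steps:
q(w) = -3 + 3*w
(q(28) + 1/(-1571 + 1216))² = ((-3 + 3*28) + 1/(-1571 + 1216))² = ((-3 + 84) + 1/(-355))² = (81 - 1/355)² = (28754/355)² = 826792516/126025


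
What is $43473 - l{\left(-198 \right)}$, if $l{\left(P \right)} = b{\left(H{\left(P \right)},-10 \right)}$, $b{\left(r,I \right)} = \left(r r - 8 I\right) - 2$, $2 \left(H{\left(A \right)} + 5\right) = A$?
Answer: $32579$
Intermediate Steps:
$H{\left(A \right)} = -5 + \frac{A}{2}$
$b{\left(r,I \right)} = -2 + r^{2} - 8 I$ ($b{\left(r,I \right)} = \left(r^{2} - 8 I\right) - 2 = -2 + r^{2} - 8 I$)
$l{\left(P \right)} = 78 + \left(-5 + \frac{P}{2}\right)^{2}$ ($l{\left(P \right)} = -2 + \left(-5 + \frac{P}{2}\right)^{2} - -80 = -2 + \left(-5 + \frac{P}{2}\right)^{2} + 80 = 78 + \left(-5 + \frac{P}{2}\right)^{2}$)
$43473 - l{\left(-198 \right)} = 43473 - \left(78 + \frac{\left(-10 - 198\right)^{2}}{4}\right) = 43473 - \left(78 + \frac{\left(-208\right)^{2}}{4}\right) = 43473 - \left(78 + \frac{1}{4} \cdot 43264\right) = 43473 - \left(78 + 10816\right) = 43473 - 10894 = 32579$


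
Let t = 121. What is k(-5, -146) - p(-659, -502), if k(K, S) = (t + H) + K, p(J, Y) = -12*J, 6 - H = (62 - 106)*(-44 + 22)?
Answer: -8754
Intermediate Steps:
H = -962 (H = 6 - (62 - 106)*(-44 + 22) = 6 - (-44)*(-22) = 6 - 1*968 = 6 - 968 = -962)
k(K, S) = -841 + K (k(K, S) = (121 - 962) + K = -841 + K)
k(-5, -146) - p(-659, -502) = (-841 - 5) - (-12)*(-659) = -846 - 1*7908 = -846 - 7908 = -8754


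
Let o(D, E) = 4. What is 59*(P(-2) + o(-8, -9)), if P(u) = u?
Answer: 118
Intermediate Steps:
59*(P(-2) + o(-8, -9)) = 59*(-2 + 4) = 59*2 = 118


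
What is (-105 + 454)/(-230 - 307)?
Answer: -349/537 ≈ -0.64991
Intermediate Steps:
(-105 + 454)/(-230 - 307) = 349/(-537) = 349*(-1/537) = -349/537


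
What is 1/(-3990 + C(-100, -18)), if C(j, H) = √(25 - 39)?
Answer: -285/1137151 - I*√14/15920114 ≈ -0.00025063 - 2.3503e-7*I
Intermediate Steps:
C(j, H) = I*√14 (C(j, H) = √(-14) = I*√14)
1/(-3990 + C(-100, -18)) = 1/(-3990 + I*√14)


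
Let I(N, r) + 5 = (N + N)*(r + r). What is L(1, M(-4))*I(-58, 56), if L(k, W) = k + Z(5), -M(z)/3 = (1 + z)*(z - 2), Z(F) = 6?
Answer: -90979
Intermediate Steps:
M(z) = -3*(1 + z)*(-2 + z) (M(z) = -3*(1 + z)*(z - 2) = -3*(1 + z)*(-2 + z))
L(k, W) = 6 + k (L(k, W) = k + 6 = 6 + k)
I(N, r) = -5 + 4*N*r (I(N, r) = -5 + (N + N)*(r + r) = -5 + (2*N)*(2*r) = -5 + 4*N*r)
L(1, M(-4))*I(-58, 56) = (6 + 1)*(-5 + 4*(-58)*56) = 7*(-5 - 12992) = 7*(-12997) = -90979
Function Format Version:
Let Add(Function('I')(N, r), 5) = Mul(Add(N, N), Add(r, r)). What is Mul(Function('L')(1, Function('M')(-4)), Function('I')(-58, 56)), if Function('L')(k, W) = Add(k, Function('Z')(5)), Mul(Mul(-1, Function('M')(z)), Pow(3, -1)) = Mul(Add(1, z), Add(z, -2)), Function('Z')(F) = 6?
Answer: -90979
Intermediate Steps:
Function('M')(z) = Mul(-3, Add(1, z), Add(-2, z)) (Function('M')(z) = Mul(-3, Mul(Add(1, z), Add(z, -2))) = Mul(-3, Mul(Add(1, z), Add(-2, z))) = Mul(-3, Add(1, z), Add(-2, z)))
Function('L')(k, W) = Add(6, k) (Function('L')(k, W) = Add(k, 6) = Add(6, k))
Function('I')(N, r) = Add(-5, Mul(4, N, r)) (Function('I')(N, r) = Add(-5, Mul(Add(N, N), Add(r, r))) = Add(-5, Mul(Mul(2, N), Mul(2, r))) = Add(-5, Mul(4, N, r)))
Mul(Function('L')(1, Function('M')(-4)), Function('I')(-58, 56)) = Mul(Add(6, 1), Add(-5, Mul(4, -58, 56))) = Mul(7, Add(-5, -12992)) = Mul(7, -12997) = -90979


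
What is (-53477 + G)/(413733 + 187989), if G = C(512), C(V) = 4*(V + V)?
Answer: -49381/601722 ≈ -0.082066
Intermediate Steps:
C(V) = 8*V (C(V) = 4*(2*V) = 8*V)
G = 4096 (G = 8*512 = 4096)
(-53477 + G)/(413733 + 187989) = (-53477 + 4096)/(413733 + 187989) = -49381/601722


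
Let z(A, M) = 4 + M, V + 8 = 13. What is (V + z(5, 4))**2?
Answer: 169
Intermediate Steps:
V = 5 (V = -8 + 13 = 5)
(V + z(5, 4))**2 = (5 + (4 + 4))**2 = (5 + 8)**2 = 13**2 = 169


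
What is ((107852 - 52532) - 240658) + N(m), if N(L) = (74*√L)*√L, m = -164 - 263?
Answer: -216936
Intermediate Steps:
m = -427
N(L) = 74*L
((107852 - 52532) - 240658) + N(m) = ((107852 - 52532) - 240658) + 74*(-427) = (55320 - 240658) - 31598 = -185338 - 31598 = -216936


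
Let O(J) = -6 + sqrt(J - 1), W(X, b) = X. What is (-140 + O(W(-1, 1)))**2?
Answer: (146 - I*sqrt(2))**2 ≈ 21314.0 - 413.0*I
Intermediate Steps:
O(J) = -6 + sqrt(-1 + J)
(-140 + O(W(-1, 1)))**2 = (-140 + (-6 + sqrt(-1 - 1)))**2 = (-140 + (-6 + sqrt(-2)))**2 = (-140 + (-6 + I*sqrt(2)))**2 = (-146 + I*sqrt(2))**2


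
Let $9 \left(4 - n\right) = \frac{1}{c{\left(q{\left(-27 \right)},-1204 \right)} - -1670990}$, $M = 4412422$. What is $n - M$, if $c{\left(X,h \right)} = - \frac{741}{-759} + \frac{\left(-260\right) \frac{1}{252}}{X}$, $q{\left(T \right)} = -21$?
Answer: $- \frac{2467920300100894239}{559312445036} \approx -4.4124 \cdot 10^{6}$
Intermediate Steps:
$c{\left(X,h \right)} = \frac{247}{253} - \frac{65}{63 X}$ ($c{\left(X,h \right)} = \left(-741\right) \left(- \frac{1}{759}\right) + \frac{\left(-260\right) \frac{1}{252}}{X} = \frac{247}{253} - \frac{65}{63 X}$)
$n = \frac{2237249742953}{559312445036}$ ($n = 4 - \frac{1}{9 \left(\frac{13 \left(-1265 + 1197 \left(-21\right)\right)}{15939 \left(-21\right)} - -1670990\right)} = 4 - \frac{1}{9 \left(\frac{13}{15939} \left(- \frac{1}{21}\right) \left(-1265 - 25137\right) + 1670990\right)} = 4 - \frac{1}{9 \left(\frac{13}{15939} \left(- \frac{1}{21}\right) \left(-26402\right) + 1670990\right)} = 4 - \frac{1}{9 \left(\frac{343226}{334719} + 1670990\right)} = 4 - \frac{1}{9 \cdot \frac{559312445036}{334719}} = 4 - \frac{37191}{559312445036} = \frac{2237249742953}{559312445036} \approx 4.0$)
$n - M = \frac{2237249742953}{559312445036} - 4412422 = - \frac{2467920300100894239}{559312445036}$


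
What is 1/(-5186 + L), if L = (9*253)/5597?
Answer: -5597/29023765 ≈ -0.00019284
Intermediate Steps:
L = 2277/5597 (L = 2277*(1/5597) = 2277/5597 ≈ 0.40683)
1/(-5186 + L) = 1/(-5186 + 2277/5597) = 1/(-29023765/5597) = -5597/29023765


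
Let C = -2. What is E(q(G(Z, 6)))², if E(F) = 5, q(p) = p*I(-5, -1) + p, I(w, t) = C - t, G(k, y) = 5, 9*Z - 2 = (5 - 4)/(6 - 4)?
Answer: 25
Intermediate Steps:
Z = 5/18 (Z = 2/9 + ((5 - 4)/(6 - 4))/9 = 2/9 + (1/2)/9 = 2/9 + (1*(½))/9 = 2/9 + (⅑)*(½) = 2/9 + 1/18 = 5/18 ≈ 0.27778)
I(w, t) = -2 - t
q(p) = 0 (q(p) = p*(-2 - 1*(-1)) + p = p*(-2 + 1) + p = p*(-1) + p = -p + p = 0)
E(q(G(Z, 6)))² = 5² = 25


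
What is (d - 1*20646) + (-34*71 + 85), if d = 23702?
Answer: 727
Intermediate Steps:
(d - 1*20646) + (-34*71 + 85) = (23702 - 1*20646) + (-34*71 + 85) = (23702 - 20646) + (-2414 + 85) = 3056 - 2329 = 727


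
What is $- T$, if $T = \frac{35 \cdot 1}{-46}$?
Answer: $\frac{35}{46} \approx 0.76087$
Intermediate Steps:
$T = - \frac{35}{46}$ ($T = 35 \left(- \frac{1}{46}\right) = - \frac{35}{46} \approx -0.76087$)
$- T = \left(-1\right) \left(- \frac{35}{46}\right) = \frac{35}{46}$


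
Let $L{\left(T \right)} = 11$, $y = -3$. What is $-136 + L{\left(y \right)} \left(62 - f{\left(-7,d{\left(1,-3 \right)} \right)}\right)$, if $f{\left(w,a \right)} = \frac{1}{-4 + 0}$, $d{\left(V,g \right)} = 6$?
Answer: $\frac{2195}{4} \approx 548.75$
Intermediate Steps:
$f{\left(w,a \right)} = - \frac{1}{4}$ ($f{\left(w,a \right)} = \frac{1}{-4} = - \frac{1}{4}$)
$-136 + L{\left(y \right)} \left(62 - f{\left(-7,d{\left(1,-3 \right)} \right)}\right) = -136 + 11 \left(62 - - \frac{1}{4}\right) = -136 + 11 \left(62 + \frac{1}{4}\right) = -136 + 11 \cdot \frac{249}{4} = -136 + \frac{2739}{4} = \frac{2195}{4}$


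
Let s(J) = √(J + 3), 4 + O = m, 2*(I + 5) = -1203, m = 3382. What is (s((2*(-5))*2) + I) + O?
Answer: 5543/2 + I*√17 ≈ 2771.5 + 4.1231*I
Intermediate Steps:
I = -1213/2 (I = -5 + (½)*(-1203) = -5 - 1203/2 = -1213/2 ≈ -606.50)
O = 3378 (O = -4 + 3382 = 3378)
s(J) = √(3 + J)
(s((2*(-5))*2) + I) + O = (√(3 + (2*(-5))*2) - 1213/2) + 3378 = (√(3 - 10*2) - 1213/2) + 3378 = (√(3 - 20) - 1213/2) + 3378 = (√(-17) - 1213/2) + 3378 = (I*√17 - 1213/2) + 3378 = (-1213/2 + I*√17) + 3378 = 5543/2 + I*√17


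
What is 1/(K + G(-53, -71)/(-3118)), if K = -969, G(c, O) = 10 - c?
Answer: -3118/3021405 ≈ -0.0010320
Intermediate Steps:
1/(K + G(-53, -71)/(-3118)) = 1/(-969 + (10 - 1*(-53))/(-3118)) = 1/(-969 + (10 + 53)*(-1/3118)) = 1/(-969 + 63*(-1/3118)) = 1/(-969 - 63/3118) = 1/(-3021405/3118) = -3118/3021405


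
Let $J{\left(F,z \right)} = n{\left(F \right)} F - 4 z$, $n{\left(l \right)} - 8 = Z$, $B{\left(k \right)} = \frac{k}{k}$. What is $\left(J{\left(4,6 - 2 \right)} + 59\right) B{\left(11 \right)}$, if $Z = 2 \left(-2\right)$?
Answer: $59$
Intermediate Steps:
$B{\left(k \right)} = 1$
$Z = -4$
$n{\left(l \right)} = 4$ ($n{\left(l \right)} = 8 - 4 = 4$)
$J{\left(F,z \right)} = - 4 z + 4 F$ ($J{\left(F,z \right)} = 4 F - 4 z = - 4 z + 4 F$)
$\left(J{\left(4,6 - 2 \right)} + 59\right) B{\left(11 \right)} = \left(\left(- 4 \left(6 - 2\right) + 4 \cdot 4\right) + 59\right) 1 = \left(\left(\left(-4\right) 4 + 16\right) + 59\right) 1 = \left(\left(-16 + 16\right) + 59\right) 1 = \left(0 + 59\right) 1 = 59 \cdot 1 = 59$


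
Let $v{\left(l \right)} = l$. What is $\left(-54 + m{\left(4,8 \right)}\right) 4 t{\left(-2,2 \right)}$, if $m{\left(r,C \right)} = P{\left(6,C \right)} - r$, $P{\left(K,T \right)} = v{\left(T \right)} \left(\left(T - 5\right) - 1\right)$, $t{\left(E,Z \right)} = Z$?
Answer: $-336$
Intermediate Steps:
$P{\left(K,T \right)} = T \left(-6 + T\right)$ ($P{\left(K,T \right)} = T \left(\left(T - 5\right) - 1\right) = T \left(\left(-5 + T\right) - 1\right) = T \left(-6 + T\right)$)
$m{\left(r,C \right)} = - r + C \left(-6 + C\right)$ ($m{\left(r,C \right)} = C \left(-6 + C\right) - r = - r + C \left(-6 + C\right)$)
$\left(-54 + m{\left(4,8 \right)}\right) 4 t{\left(-2,2 \right)} = \left(-54 + \left(\left(-1\right) 4 + 8 \left(-6 + 8\right)\right)\right) 4 \cdot 2 = \left(-54 + \left(-4 + 8 \cdot 2\right)\right) 8 = \left(-54 + \left(-4 + 16\right)\right) 8 = \left(-54 + 12\right) 8 = \left(-42\right) 8 = -336$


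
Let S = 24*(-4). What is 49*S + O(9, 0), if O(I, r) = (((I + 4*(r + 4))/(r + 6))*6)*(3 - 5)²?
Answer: -4604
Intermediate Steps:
S = -96
O(I, r) = 24*(16 + I + 4*r)/(6 + r) (O(I, r) = (((I + 4*(4 + r))/(6 + r))*6)*(-2)² = (((I + (16 + 4*r))/(6 + r))*6)*4 = (((16 + I + 4*r)/(6 + r))*6)*4 = (6*(16 + I + 4*r)/(6 + r))*4 = 24*(16 + I + 4*r)/(6 + r))
49*S + O(9, 0) = 49*(-96) + 24*(16 + 9 + 4*0)/(6 + 0) = -4704 + 24*(16 + 9 + 0)/6 = -4704 + 24*(⅙)*25 = -4704 + 100 = -4604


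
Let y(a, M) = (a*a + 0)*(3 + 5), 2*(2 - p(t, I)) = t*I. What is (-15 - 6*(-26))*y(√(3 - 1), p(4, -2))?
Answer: 2256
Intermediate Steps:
p(t, I) = 2 - I*t/2 (p(t, I) = 2 - t*I/2 = 2 - I*t/2)
y(a, M) = 8*a² (y(a, M) = (a² + 0)*8 = a²*8 = 8*a²)
(-15 - 6*(-26))*y(√(3 - 1), p(4, -2)) = (-15 - 6*(-26))*(8*(√(3 - 1))²) = (-15 + 156)*(8*(√2)²) = 141*(8*2) = 141*16 = 2256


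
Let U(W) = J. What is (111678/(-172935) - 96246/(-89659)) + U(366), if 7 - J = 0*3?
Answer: 5484172303/738341865 ≈ 7.4277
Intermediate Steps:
J = 7 (J = 7 - 0*3 = 7 - 1*0 = 7 + 0 = 7)
U(W) = 7
(111678/(-172935) - 96246/(-89659)) + U(366) = (111678/(-172935) - 96246/(-89659)) + 7 = (111678*(-1/172935) - 96246*(-1/89659)) + 7 = (-5318/8235 + 96246/89659) + 7 = 315779248/738341865 + 7 = 5484172303/738341865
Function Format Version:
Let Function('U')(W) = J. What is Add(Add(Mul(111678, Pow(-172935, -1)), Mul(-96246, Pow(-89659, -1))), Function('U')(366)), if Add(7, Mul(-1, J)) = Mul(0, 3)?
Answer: Rational(5484172303, 738341865) ≈ 7.4277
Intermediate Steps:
J = 7 (J = Add(7, Mul(-1, Mul(0, 3))) = Add(7, Mul(-1, 0)) = Add(7, 0) = 7)
Function('U')(W) = 7
Add(Add(Mul(111678, Pow(-172935, -1)), Mul(-96246, Pow(-89659, -1))), Function('U')(366)) = Add(Add(Mul(111678, Pow(-172935, -1)), Mul(-96246, Pow(-89659, -1))), 7) = Add(Add(Mul(111678, Rational(-1, 172935)), Mul(-96246, Rational(-1, 89659))), 7) = Add(Add(Rational(-5318, 8235), Rational(96246, 89659)), 7) = Add(Rational(315779248, 738341865), 7) = Rational(5484172303, 738341865)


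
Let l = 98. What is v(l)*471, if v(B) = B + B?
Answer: 92316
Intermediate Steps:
v(B) = 2*B
v(l)*471 = (2*98)*471 = 196*471 = 92316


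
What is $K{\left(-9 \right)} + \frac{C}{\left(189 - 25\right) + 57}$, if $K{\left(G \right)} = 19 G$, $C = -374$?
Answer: $- \frac{2245}{13} \approx -172.69$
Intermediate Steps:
$K{\left(-9 \right)} + \frac{C}{\left(189 - 25\right) + 57} = 19 \left(-9\right) - \frac{374}{\left(189 - 25\right) + 57} = -171 - \frac{374}{164 + 57} = -171 - \frac{374}{221} = -171 - \frac{22}{13} = - \frac{2245}{13}$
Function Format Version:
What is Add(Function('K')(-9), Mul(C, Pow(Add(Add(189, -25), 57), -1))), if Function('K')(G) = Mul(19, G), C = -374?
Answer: Rational(-2245, 13) ≈ -172.69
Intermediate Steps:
Add(Function('K')(-9), Mul(C, Pow(Add(Add(189, -25), 57), -1))) = Add(Mul(19, -9), Mul(-374, Pow(Add(Add(189, -25), 57), -1))) = Add(-171, Mul(-374, Pow(Add(164, 57), -1))) = Add(-171, Mul(-374, Pow(221, -1))) = Add(-171, Mul(-374, Rational(1, 221))) = Add(-171, Rational(-22, 13)) = Rational(-2245, 13)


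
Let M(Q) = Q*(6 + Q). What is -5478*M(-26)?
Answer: -2848560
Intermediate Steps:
-5478*M(-26) = -(-142428)*(6 - 26) = -(-142428)*(-20) = -5478*520 = -2848560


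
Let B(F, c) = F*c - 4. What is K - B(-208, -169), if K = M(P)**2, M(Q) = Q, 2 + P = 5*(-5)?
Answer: -34419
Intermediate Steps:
P = -27 (P = -2 + 5*(-5) = -2 - 25 = -27)
B(F, c) = -4 + F*c
K = 729 (K = (-27)**2 = 729)
K - B(-208, -169) = 729 - (-4 - 208*(-169)) = 729 - (-4 + 35152) = 729 - 1*35148 = 729 - 35148 = -34419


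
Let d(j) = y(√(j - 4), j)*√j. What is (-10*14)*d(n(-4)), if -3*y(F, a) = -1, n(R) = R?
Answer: -280*I/3 ≈ -93.333*I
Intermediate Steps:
y(F, a) = ⅓ (y(F, a) = -⅓*(-1) = ⅓)
d(j) = √j/3
(-10*14)*d(n(-4)) = (-10*14)*(√(-4)/3) = -140*2*I/3 = -280*I/3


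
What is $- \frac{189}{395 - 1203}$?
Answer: $\frac{189}{808} \approx 0.23391$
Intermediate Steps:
$- \frac{189}{395 - 1203} = - \frac{189}{-808} = \left(-189\right) \left(- \frac{1}{808}\right) = \frac{189}{808}$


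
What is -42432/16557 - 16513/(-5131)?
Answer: 2651769/4045427 ≈ 0.65550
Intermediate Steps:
-42432/16557 - 16513/(-5131) = -42432*1/16557 - 16513*(-1/5131) = -14144/5519 + 2359/733 = 2651769/4045427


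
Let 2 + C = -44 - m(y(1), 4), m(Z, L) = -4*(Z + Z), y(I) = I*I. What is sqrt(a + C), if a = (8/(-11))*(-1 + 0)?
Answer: I*sqrt(4510)/11 ≈ 6.1051*I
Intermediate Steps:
y(I) = I**2
m(Z, L) = -8*Z
C = -38 (C = -2 + (-44 - (-8)*1**2) = -2 + (-44 - (-8)) = -2 + (-44 - 1*(-8)) = -2 + (-44 + 8) = -2 - 36 = -38)
a = 8/11 (a = (8*(-1/11))*(-1) = -8/11*(-1) = 8/11 ≈ 0.72727)
sqrt(a + C) = sqrt(8/11 - 38) = sqrt(-410/11) = I*sqrt(4510)/11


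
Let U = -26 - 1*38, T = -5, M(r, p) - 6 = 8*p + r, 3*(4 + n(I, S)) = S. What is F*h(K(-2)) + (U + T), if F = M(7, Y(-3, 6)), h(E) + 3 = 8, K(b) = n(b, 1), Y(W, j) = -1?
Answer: -44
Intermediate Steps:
n(I, S) = -4 + S/3
K(b) = -11/3 (K(b) = -4 + (⅓)*1 = -4 + ⅓ = -11/3)
h(E) = 5 (h(E) = -3 + 8 = 5)
M(r, p) = 6 + r + 8*p (M(r, p) = 6 + (8*p + r) = 6 + (r + 8*p) = 6 + r + 8*p)
U = -64 (U = -26 - 38 = -64)
F = 5 (F = 6 + 7 + 8*(-1) = 6 + 7 - 8 = 5)
F*h(K(-2)) + (U + T) = 5*5 + (-64 - 5) = 25 - 69 = -44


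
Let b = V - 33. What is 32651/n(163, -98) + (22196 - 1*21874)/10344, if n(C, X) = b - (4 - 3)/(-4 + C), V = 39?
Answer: 26850637981/4928916 ≈ 5447.6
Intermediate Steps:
b = 6 (b = 39 - 33 = 6)
n(C, X) = 6 - 1/(-4 + C) (n(C, X) = 6 - (4 - 3)/(-4 + C) = 6 - 1/(-4 + C))
32651/n(163, -98) + (22196 - 1*21874)/10344 = 32651/(((-25 + 6*163)/(-4 + 163))) + (22196 - 1*21874)/10344 = 32651/(((-25 + 978)/159)) + (22196 - 21874)*(1/10344) = 32651/(((1/159)*953)) + 322*(1/10344) = 32651/(953/159) + 161/5172 = 32651*(159/953) + 161/5172 = 5191509/953 + 161/5172 = 26850637981/4928916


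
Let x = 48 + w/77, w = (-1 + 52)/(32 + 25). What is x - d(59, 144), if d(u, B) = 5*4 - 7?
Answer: 51222/1463 ≈ 35.012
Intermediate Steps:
w = 17/19 (w = 51/57 = 51*(1/57) = 17/19 ≈ 0.89474)
x = 70241/1463 (x = 48 + (17/19)/77 = 48 + (17/19)*(1/77) = 48 + 17/1463 = 70241/1463 ≈ 48.012)
d(u, B) = 13 (d(u, B) = 20 - 7 = 13)
x - d(59, 144) = 70241/1463 - 1*13 = 70241/1463 - 13 = 51222/1463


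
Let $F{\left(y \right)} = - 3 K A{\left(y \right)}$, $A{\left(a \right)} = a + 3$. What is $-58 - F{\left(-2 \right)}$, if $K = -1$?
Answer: $-61$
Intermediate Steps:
$A{\left(a \right)} = 3 + a$
$F{\left(y \right)} = 9 + 3 y$ ($F{\left(y \right)} = \left(-3\right) \left(-1\right) \left(3 + y\right) = 3 \left(3 + y\right) = 9 + 3 y$)
$-58 - F{\left(-2 \right)} = -58 - \left(9 + 3 \left(-2\right)\right) = -58 - \left(9 - 6\right) = -58 - 3 = -61$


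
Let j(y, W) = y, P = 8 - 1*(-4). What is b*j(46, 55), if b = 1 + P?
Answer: 598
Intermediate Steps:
P = 12 (P = 8 + 4 = 12)
b = 13 (b = 1 + 12 = 13)
b*j(46, 55) = 13*46 = 598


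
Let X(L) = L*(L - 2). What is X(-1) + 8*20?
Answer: 163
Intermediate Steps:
X(L) = L*(-2 + L)
X(-1) + 8*20 = -(-2 - 1) + 8*20 = -1*(-3) + 160 = 3 + 160 = 163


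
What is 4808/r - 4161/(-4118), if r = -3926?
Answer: -1731629/8083634 ≈ -0.21421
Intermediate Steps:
4808/r - 4161/(-4118) = 4808/(-3926) - 4161/(-4118) = 4808*(-1/3926) - 4161*(-1/4118) = -2404/1963 + 4161/4118 = -1731629/8083634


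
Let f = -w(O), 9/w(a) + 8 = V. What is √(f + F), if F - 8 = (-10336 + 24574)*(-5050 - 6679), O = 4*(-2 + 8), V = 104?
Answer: I*√10687839622/8 ≈ 12923.0*I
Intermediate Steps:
O = 24 (O = 4*6 = 24)
w(a) = 3/32 (w(a) = 9/(-8 + 104) = 9/96 = 9*(1/96) = 3/32)
F = -166997494 (F = 8 + (-10336 + 24574)*(-5050 - 6679) = 8 + 14238*(-11729) = 8 - 166997502 = -166997494)
f = -3/32 (f = -1*3/32 = -3/32 ≈ -0.093750)
√(f + F) = √(-3/32 - 166997494) = √(-5343919811/32) = I*√10687839622/8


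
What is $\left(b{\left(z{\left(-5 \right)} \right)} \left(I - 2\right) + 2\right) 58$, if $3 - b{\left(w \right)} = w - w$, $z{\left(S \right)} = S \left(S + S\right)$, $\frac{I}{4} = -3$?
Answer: $-2320$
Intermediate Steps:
$I = -12$ ($I = 4 \left(-3\right) = -12$)
$z{\left(S \right)} = 2 S^{2}$ ($z{\left(S \right)} = S 2 S = 2 S^{2}$)
$b{\left(w \right)} = 3$ ($b{\left(w \right)} = 3 - \left(w - w\right) = 3 - 0 = 3 + 0 = 3$)
$\left(b{\left(z{\left(-5 \right)} \right)} \left(I - 2\right) + 2\right) 58 = \left(3 \left(-12 - 2\right) + 2\right) 58 = \left(3 \left(-14\right) + 2\right) 58 = \left(-42 + 2\right) 58 = \left(-40\right) 58 = -2320$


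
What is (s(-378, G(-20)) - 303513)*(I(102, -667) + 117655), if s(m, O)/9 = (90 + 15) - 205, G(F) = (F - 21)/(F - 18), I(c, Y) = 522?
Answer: -35974615101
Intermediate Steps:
G(F) = (-21 + F)/(-18 + F)
s(m, O) = -900 (s(m, O) = 9*((90 + 15) - 205) = 9*(105 - 205) = 9*(-100) = -900)
(s(-378, G(-20)) - 303513)*(I(102, -667) + 117655) = (-900 - 303513)*(522 + 117655) = -304413*118177 = -35974615101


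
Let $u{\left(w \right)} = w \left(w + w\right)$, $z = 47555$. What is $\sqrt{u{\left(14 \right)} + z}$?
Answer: $\sqrt{47947} \approx 218.97$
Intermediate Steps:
$u{\left(w \right)} = 2 w^{2}$ ($u{\left(w \right)} = w 2 w = 2 w^{2}$)
$\sqrt{u{\left(14 \right)} + z} = \sqrt{2 \cdot 14^{2} + 47555} = \sqrt{2 \cdot 196 + 47555} = \sqrt{392 + 47555} = \sqrt{47947}$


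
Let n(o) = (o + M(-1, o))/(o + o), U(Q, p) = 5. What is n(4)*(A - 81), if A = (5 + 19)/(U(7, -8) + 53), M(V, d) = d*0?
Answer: -2337/58 ≈ -40.293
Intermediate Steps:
M(V, d) = 0
n(o) = ½ (n(o) = (o + 0)/(o + o) = o/((2*o)) = o*(1/(2*o)) = ½)
A = 12/29 (A = (5 + 19)/(5 + 53) = 24/58 = 24*(1/58) = 12/29 ≈ 0.41379)
n(4)*(A - 81) = (12/29 - 81)/2 = (½)*(-2337/29) = -2337/58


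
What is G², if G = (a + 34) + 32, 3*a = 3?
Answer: 4489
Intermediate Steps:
a = 1 (a = (⅓)*3 = 1)
G = 67 (G = (1 + 34) + 32 = 35 + 32 = 67)
G² = 67² = 4489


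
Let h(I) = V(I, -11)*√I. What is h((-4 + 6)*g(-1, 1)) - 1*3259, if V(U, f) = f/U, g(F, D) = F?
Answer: -3259 + 11*I*√2/2 ≈ -3259.0 + 7.7782*I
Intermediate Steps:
h(I) = -11/√I (h(I) = (-11/I)*√I = -11/√I)
h((-4 + 6)*g(-1, 1)) - 1*3259 = -11*(-I/√(-4 + 6)) - 1*3259 = -11*(-I*√2/2) - 3259 = -(-11)*I*√2/2 - 3259 = 11*I*√2/2 - 3259 = -3259 + 11*I*√2/2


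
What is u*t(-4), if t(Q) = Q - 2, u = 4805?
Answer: -28830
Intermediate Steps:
t(Q) = -2 + Q
u*t(-4) = 4805*(-2 - 4) = 4805*(-6) = -28830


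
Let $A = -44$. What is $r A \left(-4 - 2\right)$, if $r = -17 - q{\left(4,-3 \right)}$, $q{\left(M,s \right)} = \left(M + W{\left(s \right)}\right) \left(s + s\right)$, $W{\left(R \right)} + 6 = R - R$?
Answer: $-7656$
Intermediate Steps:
$W{\left(R \right)} = -6$ ($W{\left(R \right)} = -6 + \left(R - R\right) = -6 + 0 = -6$)
$q{\left(M,s \right)} = 2 s \left(-6 + M\right)$ ($q{\left(M,s \right)} = \left(M - 6\right) \left(s + s\right) = \left(-6 + M\right) 2 s = 2 s \left(-6 + M\right)$)
$r = -29$ ($r = -17 - 2 \left(-3\right) \left(-6 + 4\right) = -17 - 2 \left(-3\right) \left(-2\right) = -17 - 12 = -29$)
$r A \left(-4 - 2\right) = \left(-29\right) \left(-44\right) \left(-4 - 2\right) = 1276 \left(-4 - 2\right) = 1276 \left(-6\right) = -7656$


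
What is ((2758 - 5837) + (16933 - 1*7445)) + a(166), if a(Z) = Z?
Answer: 6575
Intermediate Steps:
((2758 - 5837) + (16933 - 1*7445)) + a(166) = ((2758 - 5837) + (16933 - 1*7445)) + 166 = (-3079 + (16933 - 7445)) + 166 = (-3079 + 9488) + 166 = 6409 + 166 = 6575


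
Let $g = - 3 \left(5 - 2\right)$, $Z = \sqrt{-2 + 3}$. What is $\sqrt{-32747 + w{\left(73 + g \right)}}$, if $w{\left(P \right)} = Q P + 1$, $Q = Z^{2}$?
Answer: $i \sqrt{32682} \approx 180.78 i$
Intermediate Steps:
$Z = 1$ ($Z = \sqrt{1} = 1$)
$g = -9$ ($g = \left(-3\right) 3 = -9$)
$Q = 1$ ($Q = 1^{2} = 1$)
$w{\left(P \right)} = 1 + P$ ($w{\left(P \right)} = 1 P + 1 = P + 1 = 1 + P$)
$\sqrt{-32747 + w{\left(73 + g \right)}} = \sqrt{-32747 + \left(1 + \left(73 - 9\right)\right)} = \sqrt{-32747 + \left(1 + 64\right)} = \sqrt{-32747 + 65} = \sqrt{-32682} = i \sqrt{32682}$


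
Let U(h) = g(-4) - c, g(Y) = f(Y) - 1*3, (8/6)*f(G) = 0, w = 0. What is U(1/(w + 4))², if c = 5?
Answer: 64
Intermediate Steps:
f(G) = 0 (f(G) = (¾)*0 = 0)
g(Y) = -3 (g(Y) = 0 - 1*3 = 0 - 3 = -3)
U(h) = -8 (U(h) = -3 - 1*5 = -3 - 5 = -8)
U(1/(w + 4))² = (-8)² = 64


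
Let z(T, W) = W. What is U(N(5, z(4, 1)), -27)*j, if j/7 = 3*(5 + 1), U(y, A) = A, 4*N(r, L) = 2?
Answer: -3402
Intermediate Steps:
N(r, L) = ½ (N(r, L) = (¼)*2 = ½)
j = 126 (j = 7*(3*(5 + 1)) = 7*(3*6) = 7*18 = 126)
U(N(5, z(4, 1)), -27)*j = -27*126 = -3402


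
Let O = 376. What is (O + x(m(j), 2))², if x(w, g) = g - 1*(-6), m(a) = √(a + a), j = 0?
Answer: 147456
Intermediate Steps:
m(a) = √2*√a (m(a) = √(2*a) = √2*√a)
x(w, g) = 6 + g (x(w, g) = g + 6 = 6 + g)
(O + x(m(j), 2))² = (376 + (6 + 2))² = (376 + 8)² = 384² = 147456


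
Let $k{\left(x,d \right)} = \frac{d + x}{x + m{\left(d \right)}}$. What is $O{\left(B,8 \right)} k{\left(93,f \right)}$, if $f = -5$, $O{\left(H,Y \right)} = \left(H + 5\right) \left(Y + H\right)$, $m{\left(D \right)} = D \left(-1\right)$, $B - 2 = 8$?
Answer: $\frac{11880}{49} \approx 242.45$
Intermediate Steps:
$B = 10$ ($B = 2 + 8 = 10$)
$m{\left(D \right)} = - D$
$O{\left(H,Y \right)} = \left(5 + H\right) \left(H + Y\right)$
$k{\left(x,d \right)} = \frac{d + x}{x - d}$
$O{\left(B,8 \right)} k{\left(93,f \right)} = \left(10^{2} + 5 \cdot 10 + 5 \cdot 8 + 10 \cdot 8\right) \frac{-5 + 93}{93 - -5} = \left(100 + 50 + 40 + 80\right) \frac{1}{93 + 5} \cdot 88 = 270 \cdot \frac{1}{98} \cdot 88 = 270 \cdot \frac{44}{49} = \frac{11880}{49}$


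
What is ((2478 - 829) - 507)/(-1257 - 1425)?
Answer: -571/1341 ≈ -0.42580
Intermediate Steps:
((2478 - 829) - 507)/(-1257 - 1425) = (1649 - 507)/(-2682) = 1142*(-1/2682) = -571/1341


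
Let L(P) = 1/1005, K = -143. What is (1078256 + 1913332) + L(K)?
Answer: 3006545941/1005 ≈ 2.9916e+6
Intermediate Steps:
L(P) = 1/1005
(1078256 + 1913332) + L(K) = (1078256 + 1913332) + 1/1005 = 2991588 + 1/1005 = 3006545941/1005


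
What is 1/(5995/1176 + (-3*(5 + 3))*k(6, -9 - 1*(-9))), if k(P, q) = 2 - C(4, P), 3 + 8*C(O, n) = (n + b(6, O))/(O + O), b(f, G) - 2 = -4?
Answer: -1176/59273 ≈ -0.019840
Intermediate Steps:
b(f, G) = -2 (b(f, G) = 2 - 4 = -2)
C(O, n) = -3/8 + (-2 + n)/(16*O) (C(O, n) = -3/8 + ((n - 2)/(O + O))/8 = -3/8 + ((-2 + n)/((2*O)))/8 = -3/8 + ((-2 + n)*(1/(2*O)))/8 = -3/8 + ((-2 + n)/(2*O))/8 = -3/8 + (-2 + n)/(16*O))
k(P, q) = 77/32 - P/64 (k(P, q) = 2 - (-2 + P - 6*4)/(16*4) = 2 - (-2 + P - 24)/(16*4) = 2 - (-26 + P)/(16*4) = 2 - (-13/32 + P/64) = 2 + (13/32 - P/64) = 77/32 - P/64)
1/(5995/1176 + (-3*(5 + 3))*k(6, -9 - 1*(-9))) = 1/(5995/1176 + (-3*(5 + 3))*(77/32 - 1/64*6)) = 1/(5995*(1/1176) + (-3*8)*(77/32 - 3/32)) = 1/(5995/1176 - 24*37/16) = 1/(5995/1176 - 111/2) = 1/(-59273/1176) = -1176/59273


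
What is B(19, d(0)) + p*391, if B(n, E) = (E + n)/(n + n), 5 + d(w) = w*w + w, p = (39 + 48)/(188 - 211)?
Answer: -28094/19 ≈ -1478.6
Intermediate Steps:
p = -87/23 (p = 87/(-23) = 87*(-1/23) = -87/23 ≈ -3.7826)
d(w) = -5 + w + w**2 (d(w) = -5 + (w*w + w) = -5 + (w**2 + w) = -5 + (w + w**2) = -5 + w + w**2)
B(n, E) = (E + n)/(2*n) (B(n, E) = (E + n)/((2*n)) = (E + n)*(1/(2*n)) = (E + n)/(2*n))
B(19, d(0)) + p*391 = (1/2)*((-5 + 0 + 0**2) + 19)/19 - 87/23*391 = (1/2)*(1/19)*((-5 + 0 + 0) + 19) - 1479 = (1/2)*(1/19)*(-5 + 19) - 1479 = (1/2)*(1/19)*14 - 1479 = 7/19 - 1479 = -28094/19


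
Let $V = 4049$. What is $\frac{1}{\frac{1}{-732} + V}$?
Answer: $\frac{732}{2963867} \approx 0.00024697$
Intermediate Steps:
$\frac{1}{\frac{1}{-732} + V} = \frac{1}{\frac{1}{-732} + 4049} = \frac{1}{- \frac{1}{732} + 4049} = \frac{1}{\frac{2963867}{732}} = \frac{732}{2963867}$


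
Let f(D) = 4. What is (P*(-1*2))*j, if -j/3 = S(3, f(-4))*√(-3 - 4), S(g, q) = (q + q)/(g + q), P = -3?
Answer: -144*I*√7/7 ≈ -54.427*I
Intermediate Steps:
S(g, q) = 2*q/(g + q) (S(g, q) = (2*q)/(g + q) = 2*q/(g + q))
j = -24*I*√7/7 (j = -3*2*4/(3 + 4)*√(-3 - 4) = -3*2*4/7*√(-7) = -3*2*4*(⅐)*I*√7 = -24*I*√7/7 ≈ -9.0712*I)
(P*(-1*2))*j = (-(-3)*2)*(-24*I*√7/7) = (-3*(-2))*(-24*I*√7/7) = 6*(-24*I*√7/7) = -144*I*√7/7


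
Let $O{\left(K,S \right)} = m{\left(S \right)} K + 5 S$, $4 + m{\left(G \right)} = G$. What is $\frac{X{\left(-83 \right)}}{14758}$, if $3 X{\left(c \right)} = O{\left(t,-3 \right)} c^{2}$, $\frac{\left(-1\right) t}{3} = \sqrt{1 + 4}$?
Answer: $- \frac{34445}{14758} + \frac{48223 \sqrt{5}}{14758} \approx 4.9725$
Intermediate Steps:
$m{\left(G \right)} = -4 + G$
$t = - 3 \sqrt{5}$ ($t = - 3 \sqrt{1 + 4} = - 3 \sqrt{5} \approx -6.7082$)
$O{\left(K,S \right)} = 5 S + K \left(-4 + S\right)$ ($O{\left(K,S \right)} = \left(-4 + S\right) K + 5 S = K \left(-4 + S\right) + 5 S = 5 S + K \left(-4 + S\right)$)
$X{\left(c \right)} = \frac{c^{2} \left(-15 + 21 \sqrt{5}\right)}{3}$ ($X{\left(c \right)} = \frac{\left(5 \left(-3\right) + - 3 \sqrt{5} \left(-4 - 3\right)\right) c^{2}}{3} = \frac{\left(-15 + - 3 \sqrt{5} \left(-7\right)\right) c^{2}}{3} = \frac{\left(-15 + 21 \sqrt{5}\right) c^{2}}{3} = \frac{c^{2} \left(-15 + 21 \sqrt{5}\right)}{3}$)
$\frac{X{\left(-83 \right)}}{14758} = \frac{\left(-83\right)^{2} \left(-5 + 7 \sqrt{5}\right)}{14758} = 6889 \left(-5 + 7 \sqrt{5}\right) \frac{1}{14758} = \left(-34445 + 48223 \sqrt{5}\right) \frac{1}{14758} = - \frac{34445}{14758} + \frac{48223 \sqrt{5}}{14758}$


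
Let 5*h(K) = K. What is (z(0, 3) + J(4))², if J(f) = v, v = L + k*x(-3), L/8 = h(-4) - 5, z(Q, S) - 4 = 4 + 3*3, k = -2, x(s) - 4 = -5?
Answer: 18769/25 ≈ 750.76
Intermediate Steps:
x(s) = -1 (x(s) = 4 - 5 = -1)
z(Q, S) = 17 (z(Q, S) = 4 + (4 + 3*3) = 4 + (4 + 9) = 4 + 13 = 17)
h(K) = K/5
L = -232/5 (L = 8*((⅕)*(-4) - 5) = 8*(-⅘ - 5) = 8*(-29/5) = -232/5 ≈ -46.400)
v = -222/5 (v = -232/5 - 2*(-1) = -232/5 + 2 = -222/5 ≈ -44.400)
J(f) = -222/5
(z(0, 3) + J(4))² = (17 - 222/5)² = (-137/5)² = 18769/25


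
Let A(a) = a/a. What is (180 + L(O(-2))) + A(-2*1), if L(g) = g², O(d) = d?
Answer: 185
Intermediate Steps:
A(a) = 1
(180 + L(O(-2))) + A(-2*1) = (180 + (-2)²) + 1 = (180 + 4) + 1 = 184 + 1 = 185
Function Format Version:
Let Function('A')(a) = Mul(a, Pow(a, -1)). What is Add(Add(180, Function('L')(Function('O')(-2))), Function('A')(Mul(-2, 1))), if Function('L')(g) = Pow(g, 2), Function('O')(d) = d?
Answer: 185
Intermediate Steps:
Function('A')(a) = 1
Add(Add(180, Function('L')(Function('O')(-2))), Function('A')(Mul(-2, 1))) = Add(Add(180, Pow(-2, 2)), 1) = Add(Add(180, 4), 1) = Add(184, 1) = 185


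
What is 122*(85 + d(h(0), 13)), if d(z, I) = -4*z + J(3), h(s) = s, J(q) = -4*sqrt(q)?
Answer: 10370 - 488*sqrt(3) ≈ 9524.8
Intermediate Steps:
d(z, I) = -4*z - 4*sqrt(3)
122*(85 + d(h(0), 13)) = 122*(85 + (-4*0 - 4*sqrt(3))) = 122*(85 + (0 - 4*sqrt(3))) = 122*(85 - 4*sqrt(3)) = 10370 - 488*sqrt(3)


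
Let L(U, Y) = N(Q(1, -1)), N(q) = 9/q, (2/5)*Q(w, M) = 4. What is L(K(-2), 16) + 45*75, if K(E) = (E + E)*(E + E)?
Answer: 33759/10 ≈ 3375.9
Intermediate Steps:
Q(w, M) = 10 (Q(w, M) = (5/2)*4 = 10)
K(E) = 4*E**2 (K(E) = (2*E)*(2*E) = 4*E**2)
L(U, Y) = 9/10
L(K(-2), 16) + 45*75 = 9/10 + 45*75 = 9/10 + 3375 = 33759/10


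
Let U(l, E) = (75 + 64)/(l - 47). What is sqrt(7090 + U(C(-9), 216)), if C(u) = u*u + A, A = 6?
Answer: sqrt(2837390)/20 ≈ 84.223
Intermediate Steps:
C(u) = 6 + u**2 (C(u) = u*u + 6 = u**2 + 6 = 6 + u**2)
U(l, E) = 139/(-47 + l)
sqrt(7090 + U(C(-9), 216)) = sqrt(7090 + 139/(-47 + (6 + (-9)**2))) = sqrt(7090 + 139/(-47 + (6 + 81))) = sqrt(7090 + 139/(-47 + 87)) = sqrt(7090 + 139/40) = sqrt(283739/40) = sqrt(2837390)/20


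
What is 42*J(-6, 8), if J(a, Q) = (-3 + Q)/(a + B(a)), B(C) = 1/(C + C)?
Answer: -2520/73 ≈ -34.521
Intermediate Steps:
B(C) = 1/(2*C)
J(a, Q) = (-3 + Q)/(a + 1/(2*a))
42*J(-6, 8) = 42*(2*(-6)*(-3 + 8)/(1 + 2*(-6)²)) = 42*(2*(-6)*5/(1 + 2*36)) = 42*(2*(-6)*5/(1 + 72)) = 42*(2*(-6)*5/73) = 42*(2*(-6)*(1/73)*5) = 42*(-60/73) = -2520/73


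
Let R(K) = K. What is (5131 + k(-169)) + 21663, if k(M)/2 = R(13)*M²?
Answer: 769380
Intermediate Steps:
k(M) = 26*M² (k(M) = 2*(13*M²) = 26*M²)
(5131 + k(-169)) + 21663 = (5131 + 26*(-169)²) + 21663 = (5131 + 26*28561) + 21663 = (5131 + 742586) + 21663 = 747717 + 21663 = 769380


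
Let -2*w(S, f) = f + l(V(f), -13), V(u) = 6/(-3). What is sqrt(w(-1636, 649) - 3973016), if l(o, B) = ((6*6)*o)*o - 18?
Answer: I*sqrt(15893614)/2 ≈ 1993.3*I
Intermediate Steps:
V(u) = -2 (V(u) = 6*(-1/3) = -2)
l(o, B) = -18 + 36*o**2 (l(o, B) = (36*o)*o - 18 = 36*o**2 - 18 = -18 + 36*o**2)
w(S, f) = -63 - f/2 (w(S, f) = -(f + (-18 + 36*(-2)**2))/2 = -(f + (-18 + 36*4))/2 = -(f + (-18 + 144))/2 = -(f + 126)/2 = -(126 + f)/2 = -63 - f/2)
sqrt(w(-1636, 649) - 3973016) = sqrt((-63 - 1/2*649) - 3973016) = sqrt((-63 - 649/2) - 3973016) = sqrt(-775/2 - 3973016) = sqrt(-7946807/2) = I*sqrt(15893614)/2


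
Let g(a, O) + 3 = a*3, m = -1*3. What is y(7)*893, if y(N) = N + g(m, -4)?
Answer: -4465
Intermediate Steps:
m = -3
g(a, O) = -3 + 3*a (g(a, O) = -3 + a*3 = -3 + 3*a)
y(N) = -12 + N (y(N) = N + (-3 + 3*(-3)) = N + (-3 - 9) = N - 12 = -12 + N)
y(7)*893 = (-12 + 7)*893 = -5*893 = -4465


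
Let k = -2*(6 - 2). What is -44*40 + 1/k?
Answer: -14081/8 ≈ -1760.1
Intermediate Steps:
k = -8 (k = -2*4 = -8)
-44*40 + 1/k = -44*40 + 1/(-8) = -1760 - ⅛ = -14081/8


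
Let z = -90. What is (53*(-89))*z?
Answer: 424530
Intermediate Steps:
(53*(-89))*z = (53*(-89))*(-90) = -4717*(-90) = 424530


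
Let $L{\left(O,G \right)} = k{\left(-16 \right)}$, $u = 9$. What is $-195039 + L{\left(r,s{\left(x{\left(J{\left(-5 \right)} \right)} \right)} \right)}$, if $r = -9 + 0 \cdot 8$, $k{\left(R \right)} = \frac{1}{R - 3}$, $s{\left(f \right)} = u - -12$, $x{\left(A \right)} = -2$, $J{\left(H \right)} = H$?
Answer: $- \frac{3705742}{19} \approx -1.9504 \cdot 10^{5}$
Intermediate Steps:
$s{\left(f \right)} = 21$ ($s{\left(f \right)} = 9 - -12 = 9 + 12 = 21$)
$k{\left(R \right)} = \frac{1}{-3 + R}$ ($k{\left(R \right)} = \frac{1}{R - 3} = \frac{1}{-3 + R}$)
$r = -9$ ($r = -9 + 0 = -9$)
$L{\left(O,G \right)} = - \frac{1}{19}$ ($L{\left(O,G \right)} = \frac{1}{-3 - 16} = \frac{1}{-19} = - \frac{1}{19}$)
$-195039 + L{\left(r,s{\left(x{\left(J{\left(-5 \right)} \right)} \right)} \right)} = -195039 - \frac{1}{19} = - \frac{3705742}{19}$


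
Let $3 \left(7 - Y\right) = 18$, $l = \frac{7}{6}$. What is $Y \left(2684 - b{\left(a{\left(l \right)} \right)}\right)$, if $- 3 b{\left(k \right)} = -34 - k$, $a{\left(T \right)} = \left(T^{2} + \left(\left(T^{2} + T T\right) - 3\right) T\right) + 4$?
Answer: $\frac{216350}{81} \approx 2671.0$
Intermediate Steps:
$l = \frac{7}{6}$ ($l = 7 \cdot \frac{1}{6} = \frac{7}{6} \approx 1.1667$)
$a{\left(T \right)} = 4 + T^{2} + T \left(-3 + 2 T^{2}\right)$ ($a{\left(T \right)} = \left(T^{2} + \left(\left(T^{2} + T^{2}\right) - 3\right) T\right) + 4 = \left(T^{2} + \left(2 T^{2} - 3\right) T\right) + 4 = \left(T^{2} + \left(-3 + 2 T^{2}\right) T\right) + 4 = \left(T^{2} + T \left(-3 + 2 T^{2}\right)\right) + 4 = 4 + T^{2} + T \left(-3 + 2 T^{2}\right)$)
$b{\left(k \right)} = \frac{34}{3} + \frac{k}{3}$ ($b{\left(k \right)} = - \frac{-34 - k}{3} = \frac{34}{3} + \frac{k}{3}$)
$Y = 1$ ($Y = 7 - 6 = 1$)
$Y \left(2684 - b{\left(a{\left(l \right)} \right)}\right) = 1 \left(2684 - \left(\frac{34}{3} + \frac{4 + \left(\frac{7}{6}\right)^{2} - \frac{7}{2} + 2 \left(\frac{7}{6}\right)^{3}}{3}\right)\right) = 1 \left(2684 - \left(\frac{34}{3} + \frac{4 + \frac{49}{36} - \frac{7}{2} + 2 \cdot \frac{343}{216}}{3}\right)\right) = 1 \left(2684 - \left(\frac{34}{3} + \frac{4 + \frac{49}{36} - \frac{7}{2} + \frac{343}{108}}{3}\right)\right) = 1 \left(2684 - \left(\frac{34}{3} + \frac{1}{3} \cdot \frac{136}{27}\right)\right) = 1 \left(2684 - \left(\frac{34}{3} + \frac{136}{81}\right)\right) = 1 \left(2684 - \frac{1054}{81}\right) = 1 \cdot \frac{216350}{81} = \frac{216350}{81}$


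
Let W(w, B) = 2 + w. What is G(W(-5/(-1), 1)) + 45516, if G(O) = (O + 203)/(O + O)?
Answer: 45531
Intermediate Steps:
G(O) = (203 + O)/(2*O) (G(O) = (203 + O)/((2*O)) = (203 + O)*(1/(2*O)) = (203 + O)/(2*O))
G(W(-5/(-1), 1)) + 45516 = (203 + (2 - 5/(-1)))/(2*(2 - 5/(-1))) + 45516 = (203 + (2 - 5*(-1)))/(2*(2 - 5*(-1))) + 45516 = (203 + (2 + 5))/(2*(2 + 5)) + 45516 = (1/2)*(203 + 7)/7 + 45516 = (1/2)*(1/7)*210 + 45516 = 15 + 45516 = 45531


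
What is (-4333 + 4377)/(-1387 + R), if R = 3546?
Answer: 44/2159 ≈ 0.020380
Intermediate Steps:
(-4333 + 4377)/(-1387 + R) = (-4333 + 4377)/(-1387 + 3546) = 44/2159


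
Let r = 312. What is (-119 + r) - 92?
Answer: 101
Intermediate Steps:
(-119 + r) - 92 = (-119 + 312) - 92 = 193 - 92 = 101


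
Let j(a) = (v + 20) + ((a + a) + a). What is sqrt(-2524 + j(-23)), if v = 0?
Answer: I*sqrt(2573) ≈ 50.725*I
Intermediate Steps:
j(a) = 20 + 3*a (j(a) = (0 + 20) + ((a + a) + a) = 20 + (2*a + a) = 20 + 3*a)
sqrt(-2524 + j(-23)) = sqrt(-2524 + (20 + 3*(-23))) = sqrt(-2524 + (20 - 69)) = sqrt(-2524 - 49) = sqrt(-2573) = I*sqrt(2573)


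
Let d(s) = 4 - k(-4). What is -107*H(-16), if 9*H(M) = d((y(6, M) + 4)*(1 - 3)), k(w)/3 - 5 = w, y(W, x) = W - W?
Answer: -107/9 ≈ -11.889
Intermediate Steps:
y(W, x) = 0
k(w) = 15 + 3*w
d(s) = 1 (d(s) = 4 - (15 + 3*(-4)) = 4 - (15 - 12) = 4 - 1*3 = 4 - 3 = 1)
H(M) = ⅑ (H(M) = (⅑)*1 = ⅑)
-107*H(-16) = -107*⅑ = -107/9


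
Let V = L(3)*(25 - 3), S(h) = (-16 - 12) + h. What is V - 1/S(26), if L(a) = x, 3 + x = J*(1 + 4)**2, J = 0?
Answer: -131/2 ≈ -65.500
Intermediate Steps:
S(h) = -28 + h
x = -3 (x = -3 + 0*(1 + 4)**2 = -3 + 0*5**2 = -3 + 0*25 = -3 + 0 = -3)
L(a) = -3
V = -66 (V = -3*(25 - 3) = -3*22 = -66)
V - 1/S(26) = -66 - 1/(-28 + 26) = -66 - 1/(-2) = -66 - 1*(-1/2) = -66 + 1/2 = -131/2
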